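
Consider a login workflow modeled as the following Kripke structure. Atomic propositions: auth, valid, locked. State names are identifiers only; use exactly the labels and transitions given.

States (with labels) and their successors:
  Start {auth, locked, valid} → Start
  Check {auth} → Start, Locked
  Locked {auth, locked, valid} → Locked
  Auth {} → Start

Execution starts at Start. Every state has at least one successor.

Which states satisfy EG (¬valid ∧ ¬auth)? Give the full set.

States satisfying ¬valid ∧ ¬auth: {Auth}.
States satisfying EG (¬valid ∧ ¬auth): ∅.

none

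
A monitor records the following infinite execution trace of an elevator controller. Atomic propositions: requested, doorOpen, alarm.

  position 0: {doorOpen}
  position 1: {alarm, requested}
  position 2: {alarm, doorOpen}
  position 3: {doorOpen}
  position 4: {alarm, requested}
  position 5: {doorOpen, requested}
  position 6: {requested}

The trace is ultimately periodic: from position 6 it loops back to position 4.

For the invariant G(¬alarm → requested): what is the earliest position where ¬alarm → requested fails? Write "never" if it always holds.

0

At position 0 the labels are {doorOpen}, so ¬alarm → requested is false there. This is the first violation.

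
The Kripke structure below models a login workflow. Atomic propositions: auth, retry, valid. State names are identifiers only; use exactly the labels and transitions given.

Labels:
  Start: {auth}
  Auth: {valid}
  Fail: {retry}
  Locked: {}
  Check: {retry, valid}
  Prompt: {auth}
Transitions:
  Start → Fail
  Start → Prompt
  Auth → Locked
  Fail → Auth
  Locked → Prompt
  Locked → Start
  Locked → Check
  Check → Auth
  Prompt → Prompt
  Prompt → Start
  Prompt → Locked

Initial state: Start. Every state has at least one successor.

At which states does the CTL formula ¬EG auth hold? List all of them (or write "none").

States satisfying auth: {Start, Prompt}.
States satisfying EG auth: {Start, Prompt}.
States satisfying ¬EG auth: {Auth, Fail, Locked, Check}.

{Auth, Fail, Locked, Check}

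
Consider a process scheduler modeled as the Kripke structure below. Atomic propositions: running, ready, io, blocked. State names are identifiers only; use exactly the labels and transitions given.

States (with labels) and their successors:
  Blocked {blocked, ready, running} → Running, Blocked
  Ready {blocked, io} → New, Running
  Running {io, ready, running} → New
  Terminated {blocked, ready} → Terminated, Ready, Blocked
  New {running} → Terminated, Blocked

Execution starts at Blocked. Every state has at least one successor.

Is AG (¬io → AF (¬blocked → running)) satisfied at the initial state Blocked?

Yes

States satisfying ¬io → AF (¬blocked → running): {Blocked, Ready, Running, Terminated, New}.
States satisfying AG (¬io → AF (¬blocked → running)): {Blocked, Ready, Running, Terminated, New}.
Every state reachable from Blocked satisfies ¬io → AF (¬blocked → running).
Blocked ∈ Sat(AG (¬io → AF (¬blocked → running))).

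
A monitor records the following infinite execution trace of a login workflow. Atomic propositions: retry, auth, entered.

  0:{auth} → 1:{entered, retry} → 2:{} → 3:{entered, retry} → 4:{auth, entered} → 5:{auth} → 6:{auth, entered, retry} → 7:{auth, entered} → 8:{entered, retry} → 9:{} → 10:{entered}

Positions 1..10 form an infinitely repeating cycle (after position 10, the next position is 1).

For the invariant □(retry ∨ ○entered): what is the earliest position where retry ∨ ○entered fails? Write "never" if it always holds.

Check retry ∨ ○entered at each position in order: 0 ✓, 1 ✓, 2 ✓, 3 ✓.
At position 4 the labels are {auth, entered} and the next position 5 has {auth}, so retry ∨ ○entered is false there. This is the first violation.

4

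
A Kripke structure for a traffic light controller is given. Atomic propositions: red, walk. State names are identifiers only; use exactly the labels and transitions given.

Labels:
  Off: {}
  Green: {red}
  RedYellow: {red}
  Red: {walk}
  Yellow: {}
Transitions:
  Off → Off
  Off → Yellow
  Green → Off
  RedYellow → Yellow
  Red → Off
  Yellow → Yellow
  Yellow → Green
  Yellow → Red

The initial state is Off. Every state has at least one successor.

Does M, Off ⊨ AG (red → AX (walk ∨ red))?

Does not hold

States satisfying red → AX (walk ∨ red): {Off, Red, Yellow}.
States satisfying AG (red → AX (walk ∨ red)): ∅.
Green is reachable from Off and violates red → AX (walk ∨ red), so AG fails at Off.
Off ∉ Sat(AG (red → AX (walk ∨ red))).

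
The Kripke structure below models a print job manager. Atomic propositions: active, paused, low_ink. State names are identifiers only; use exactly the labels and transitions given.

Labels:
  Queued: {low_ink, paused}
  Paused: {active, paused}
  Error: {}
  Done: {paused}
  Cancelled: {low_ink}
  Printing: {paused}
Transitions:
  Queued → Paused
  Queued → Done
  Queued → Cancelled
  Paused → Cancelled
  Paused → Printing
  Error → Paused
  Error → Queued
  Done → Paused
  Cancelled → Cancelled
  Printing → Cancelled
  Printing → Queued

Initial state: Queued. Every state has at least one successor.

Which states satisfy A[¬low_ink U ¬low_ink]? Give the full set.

States satisfying ¬low_ink: {Paused, Error, Done, Printing}.
States satisfying A[¬low_ink U ¬low_ink]: {Paused, Error, Done, Printing}.

{Paused, Error, Done, Printing}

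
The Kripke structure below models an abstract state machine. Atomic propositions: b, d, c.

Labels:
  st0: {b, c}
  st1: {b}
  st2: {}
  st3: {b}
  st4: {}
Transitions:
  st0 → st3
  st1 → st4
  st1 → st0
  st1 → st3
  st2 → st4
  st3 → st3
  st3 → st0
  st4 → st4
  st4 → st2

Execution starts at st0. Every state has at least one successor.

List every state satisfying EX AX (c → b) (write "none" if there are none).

{st0, st1, st2, st3, st4}

States satisfying AX (c → b): {st0, st1, st2, st3, st4}.
States satisfying EX AX (c → b): {st0, st1, st2, st3, st4}.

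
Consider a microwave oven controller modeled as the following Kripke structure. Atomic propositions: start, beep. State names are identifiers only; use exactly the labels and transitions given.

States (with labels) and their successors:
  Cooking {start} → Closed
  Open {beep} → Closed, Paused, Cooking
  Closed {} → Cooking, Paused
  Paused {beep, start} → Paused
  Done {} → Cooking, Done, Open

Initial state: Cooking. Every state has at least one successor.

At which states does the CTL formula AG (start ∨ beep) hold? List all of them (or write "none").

States satisfying start ∨ beep: {Cooking, Open, Paused}.
States satisfying AG (start ∨ beep): {Paused}.

{Paused}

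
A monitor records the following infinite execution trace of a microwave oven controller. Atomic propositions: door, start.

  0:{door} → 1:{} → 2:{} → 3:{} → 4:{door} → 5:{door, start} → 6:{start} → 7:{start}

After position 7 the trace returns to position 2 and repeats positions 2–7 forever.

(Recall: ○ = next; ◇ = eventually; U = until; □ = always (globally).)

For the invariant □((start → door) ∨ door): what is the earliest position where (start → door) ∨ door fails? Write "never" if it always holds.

6

Check (start → door) ∨ door at each position in order: 0 ✓, 1 ✓, 2 ✓, 3 ✓, 4 ✓, 5 ✓.
At position 6 the labels are {start}, so (start → door) ∨ door is false there. This is the first violation.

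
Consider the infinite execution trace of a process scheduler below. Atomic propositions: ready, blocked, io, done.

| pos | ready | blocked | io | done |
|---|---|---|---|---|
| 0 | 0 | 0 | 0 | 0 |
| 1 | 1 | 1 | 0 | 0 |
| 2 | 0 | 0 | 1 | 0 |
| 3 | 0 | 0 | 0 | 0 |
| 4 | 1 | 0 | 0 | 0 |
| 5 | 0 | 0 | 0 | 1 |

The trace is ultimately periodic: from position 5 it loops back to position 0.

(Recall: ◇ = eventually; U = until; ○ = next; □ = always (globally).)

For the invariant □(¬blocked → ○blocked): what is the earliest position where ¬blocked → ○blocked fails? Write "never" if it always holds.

2

Check ¬blocked → ○blocked at each position in order: 0 ✓, 1 ✓.
At position 2 the labels are {io} and the next position 3 has {}, so ¬blocked → ○blocked is false there. This is the first violation.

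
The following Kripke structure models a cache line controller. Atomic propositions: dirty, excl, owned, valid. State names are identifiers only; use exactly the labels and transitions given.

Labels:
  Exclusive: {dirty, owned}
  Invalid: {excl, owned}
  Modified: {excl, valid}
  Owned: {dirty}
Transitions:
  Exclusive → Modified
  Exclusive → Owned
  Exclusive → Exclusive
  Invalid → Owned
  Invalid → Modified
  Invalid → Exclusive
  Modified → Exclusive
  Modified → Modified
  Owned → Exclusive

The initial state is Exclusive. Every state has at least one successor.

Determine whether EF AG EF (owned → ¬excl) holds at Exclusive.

States satisfying AG EF (owned → ¬excl): {Exclusive, Invalid, Modified, Owned}.
States satisfying EF AG EF (owned → ¬excl): {Exclusive, Invalid, Modified, Owned}.
Some path from Exclusive reaches a state where AG EF (owned → ¬excl) holds.
Exclusive ∈ Sat(EF AG EF (owned → ¬excl)).

Holds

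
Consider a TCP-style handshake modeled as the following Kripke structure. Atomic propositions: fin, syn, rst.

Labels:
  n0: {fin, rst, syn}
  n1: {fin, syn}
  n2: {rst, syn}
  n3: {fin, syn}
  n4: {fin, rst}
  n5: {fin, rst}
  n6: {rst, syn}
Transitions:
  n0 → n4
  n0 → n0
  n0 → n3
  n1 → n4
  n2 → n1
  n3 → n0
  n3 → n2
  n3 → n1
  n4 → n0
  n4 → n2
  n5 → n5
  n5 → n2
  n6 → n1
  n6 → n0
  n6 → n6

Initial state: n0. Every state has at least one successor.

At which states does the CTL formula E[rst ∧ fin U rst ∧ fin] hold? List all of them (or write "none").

States satisfying rst ∧ fin: {n0, n4, n5}.
States satisfying E[rst ∧ fin U rst ∧ fin]: {n0, n4, n5}.

{n0, n4, n5}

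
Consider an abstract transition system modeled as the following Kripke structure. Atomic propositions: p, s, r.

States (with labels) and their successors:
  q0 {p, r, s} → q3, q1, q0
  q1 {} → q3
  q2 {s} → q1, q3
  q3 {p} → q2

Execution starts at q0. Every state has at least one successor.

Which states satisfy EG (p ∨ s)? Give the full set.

{q0, q2, q3}

States satisfying p ∨ s: {q0, q2, q3}.
States satisfying EG (p ∨ s): {q0, q2, q3}.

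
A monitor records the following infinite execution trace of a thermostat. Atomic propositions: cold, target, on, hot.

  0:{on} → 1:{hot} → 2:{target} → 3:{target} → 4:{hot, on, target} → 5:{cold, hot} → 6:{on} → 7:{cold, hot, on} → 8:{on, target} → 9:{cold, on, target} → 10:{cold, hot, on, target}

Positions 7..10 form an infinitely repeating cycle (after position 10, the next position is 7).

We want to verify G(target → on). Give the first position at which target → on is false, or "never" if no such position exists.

Check target → on at each position in order: 0 ✓, 1 ✓.
At position 2 the labels are {target}, so target → on is false there. This is the first violation.

2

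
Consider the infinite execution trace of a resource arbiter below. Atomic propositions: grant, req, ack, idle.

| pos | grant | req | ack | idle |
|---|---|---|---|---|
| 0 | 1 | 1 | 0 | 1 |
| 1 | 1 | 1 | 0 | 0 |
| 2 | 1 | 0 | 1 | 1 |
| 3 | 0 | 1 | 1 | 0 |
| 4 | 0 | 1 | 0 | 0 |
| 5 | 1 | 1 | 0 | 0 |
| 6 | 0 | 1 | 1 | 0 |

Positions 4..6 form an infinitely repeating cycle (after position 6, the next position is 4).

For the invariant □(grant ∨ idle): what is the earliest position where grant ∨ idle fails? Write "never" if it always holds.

Check grant ∨ idle at each position in order: 0 ✓, 1 ✓, 2 ✓.
At position 3 the labels are {ack, req}, so grant ∨ idle is false there. This is the first violation.

3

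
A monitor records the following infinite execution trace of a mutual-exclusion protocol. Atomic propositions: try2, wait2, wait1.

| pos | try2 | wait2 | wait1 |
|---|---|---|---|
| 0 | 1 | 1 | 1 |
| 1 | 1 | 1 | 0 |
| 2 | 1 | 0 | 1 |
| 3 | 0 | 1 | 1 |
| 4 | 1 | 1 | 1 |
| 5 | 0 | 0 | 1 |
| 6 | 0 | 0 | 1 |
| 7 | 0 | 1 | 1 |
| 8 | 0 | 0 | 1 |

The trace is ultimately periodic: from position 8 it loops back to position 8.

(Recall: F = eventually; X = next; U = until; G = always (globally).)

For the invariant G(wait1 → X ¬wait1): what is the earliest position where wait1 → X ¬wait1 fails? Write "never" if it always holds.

Check wait1 → X ¬wait1 at each position in order: 0 ✓, 1 ✓.
At position 2 the labels are {try2, wait1} and the next position 3 has {wait1, wait2}, so wait1 → X ¬wait1 is false there. This is the first violation.

2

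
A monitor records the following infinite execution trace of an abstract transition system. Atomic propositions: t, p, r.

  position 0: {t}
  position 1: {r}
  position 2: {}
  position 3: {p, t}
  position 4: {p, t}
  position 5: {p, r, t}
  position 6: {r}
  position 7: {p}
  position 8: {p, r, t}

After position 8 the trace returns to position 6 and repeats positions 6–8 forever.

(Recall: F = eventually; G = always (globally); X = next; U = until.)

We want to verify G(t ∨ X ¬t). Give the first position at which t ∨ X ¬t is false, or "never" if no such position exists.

Check t ∨ X ¬t at each position in order: 0 ✓, 1 ✓.
At position 2 the labels are {} and the next position 3 has {p, t}, so t ∨ X ¬t is false there. This is the first violation.

2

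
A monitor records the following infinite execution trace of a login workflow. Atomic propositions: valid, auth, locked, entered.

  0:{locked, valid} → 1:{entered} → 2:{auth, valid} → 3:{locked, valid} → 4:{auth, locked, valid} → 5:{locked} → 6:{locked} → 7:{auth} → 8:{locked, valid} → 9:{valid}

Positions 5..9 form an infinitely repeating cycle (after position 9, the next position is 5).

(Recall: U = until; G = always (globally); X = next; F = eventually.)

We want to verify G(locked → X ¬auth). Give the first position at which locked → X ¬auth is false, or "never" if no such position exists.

Check locked → X ¬auth at each position in order: 0 ✓, 1 ✓, 2 ✓.
At position 3 the labels are {locked, valid} and the next position 4 has {auth, locked, valid}, so locked → X ¬auth is false there. This is the first violation.

3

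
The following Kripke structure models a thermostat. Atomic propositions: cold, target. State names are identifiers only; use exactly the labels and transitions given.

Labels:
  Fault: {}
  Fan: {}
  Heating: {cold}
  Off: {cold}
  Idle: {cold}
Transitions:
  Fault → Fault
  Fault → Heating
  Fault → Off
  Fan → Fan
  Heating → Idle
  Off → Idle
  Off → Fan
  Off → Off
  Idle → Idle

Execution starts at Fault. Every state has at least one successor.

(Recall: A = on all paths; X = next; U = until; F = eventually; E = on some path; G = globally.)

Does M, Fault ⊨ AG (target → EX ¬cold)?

Yes

States satisfying target → EX ¬cold: {Fault, Fan, Heating, Off, Idle}.
States satisfying AG (target → EX ¬cold): {Fault, Fan, Heating, Off, Idle}.
Every state reachable from Fault satisfies target → EX ¬cold.
Fault ∈ Sat(AG (target → EX ¬cold)).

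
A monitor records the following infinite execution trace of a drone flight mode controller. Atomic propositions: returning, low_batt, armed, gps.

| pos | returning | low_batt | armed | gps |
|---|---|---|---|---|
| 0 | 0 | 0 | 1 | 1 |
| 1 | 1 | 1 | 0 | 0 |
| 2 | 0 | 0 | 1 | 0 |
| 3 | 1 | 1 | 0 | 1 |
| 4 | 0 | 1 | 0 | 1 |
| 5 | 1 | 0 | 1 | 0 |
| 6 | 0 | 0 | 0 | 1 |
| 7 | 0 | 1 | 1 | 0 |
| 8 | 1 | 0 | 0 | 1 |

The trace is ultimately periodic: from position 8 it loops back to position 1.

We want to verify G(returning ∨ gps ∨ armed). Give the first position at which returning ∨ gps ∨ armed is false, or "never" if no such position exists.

never

returning ∨ gps ∨ armed holds at every position 0..8, and those are all the positions the trace ever visits, so the invariant G(returning ∨ gps ∨ armed) is never violated.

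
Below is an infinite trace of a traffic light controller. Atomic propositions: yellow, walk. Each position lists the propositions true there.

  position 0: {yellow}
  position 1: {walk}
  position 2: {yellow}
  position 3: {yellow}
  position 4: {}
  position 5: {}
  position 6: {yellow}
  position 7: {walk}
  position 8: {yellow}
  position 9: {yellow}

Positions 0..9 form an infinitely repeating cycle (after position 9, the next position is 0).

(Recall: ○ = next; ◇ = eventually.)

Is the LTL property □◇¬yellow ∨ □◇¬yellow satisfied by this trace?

◇¬yellow holds at every position 0..9, and those are all positions ever visited, so □◇¬yellow holds.
◇¬yellow holds at every position 0..9, and those are all positions ever visited, so □◇¬yellow holds.
At position 0: □◇¬yellow is true; □◇¬yellow is true; so □◇¬yellow ∨ □◇¬yellow is true.

Holds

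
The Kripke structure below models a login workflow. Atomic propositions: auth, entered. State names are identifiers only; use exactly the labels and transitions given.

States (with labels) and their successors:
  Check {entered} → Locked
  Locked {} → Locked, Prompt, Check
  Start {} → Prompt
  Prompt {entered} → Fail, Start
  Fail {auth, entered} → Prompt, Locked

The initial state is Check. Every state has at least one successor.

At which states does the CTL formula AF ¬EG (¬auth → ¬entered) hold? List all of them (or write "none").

{Check, Start, Prompt}

States satisfying ¬EG (¬auth → ¬entered): {Check, Start, Prompt}.
States satisfying AF ¬EG (¬auth → ¬entered): {Check, Start, Prompt}.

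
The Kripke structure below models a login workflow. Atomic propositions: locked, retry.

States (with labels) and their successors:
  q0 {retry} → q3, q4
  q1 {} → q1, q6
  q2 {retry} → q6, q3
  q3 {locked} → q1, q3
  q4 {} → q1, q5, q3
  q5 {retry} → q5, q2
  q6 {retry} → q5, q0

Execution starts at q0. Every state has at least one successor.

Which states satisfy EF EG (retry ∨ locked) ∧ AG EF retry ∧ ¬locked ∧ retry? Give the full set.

{q0, q2, q5, q6}

States satisfying EG (retry ∨ locked): {q0, q2, q3, q5, q6}.
States satisfying EF EG (retry ∨ locked): {q0, q1, q2, q3, q4, q5, q6}.
States satisfying EF retry: {q0, q1, q2, q3, q4, q5, q6}.
States satisfying AG EF retry: {q0, q1, q2, q3, q4, q5, q6}.
States satisfying ¬locked: {q0, q1, q2, q4, q5, q6}.
States satisfying ¬locked ∧ retry: {q0, q2, q5, q6}.
States satisfying AG EF retry ∧ ¬locked ∧ retry: {q0, q2, q5, q6}.
States satisfying EF EG (retry ∨ locked) ∧ AG EF retry ∧ ¬locked ∧ retry: {q0, q2, q5, q6}.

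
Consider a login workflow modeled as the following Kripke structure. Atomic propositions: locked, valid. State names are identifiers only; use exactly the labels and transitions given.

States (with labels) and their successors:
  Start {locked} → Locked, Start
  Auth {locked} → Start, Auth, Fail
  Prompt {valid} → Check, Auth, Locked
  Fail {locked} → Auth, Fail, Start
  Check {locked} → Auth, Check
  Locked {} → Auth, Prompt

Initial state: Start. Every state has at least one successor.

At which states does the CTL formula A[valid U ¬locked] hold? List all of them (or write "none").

{Prompt, Locked}

States satisfying valid: {Prompt}.
States satisfying ¬locked: {Prompt, Locked}.
States satisfying A[valid U ¬locked]: {Prompt, Locked}.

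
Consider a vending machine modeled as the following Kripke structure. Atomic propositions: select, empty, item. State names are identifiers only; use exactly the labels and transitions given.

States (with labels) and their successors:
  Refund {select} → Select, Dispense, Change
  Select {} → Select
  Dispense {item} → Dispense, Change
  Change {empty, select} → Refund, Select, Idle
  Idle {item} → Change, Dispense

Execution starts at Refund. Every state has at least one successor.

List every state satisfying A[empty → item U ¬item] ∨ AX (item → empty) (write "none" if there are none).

{Refund, Select, Change}

States satisfying empty → item: {Refund, Select, Dispense, Idle}.
States satisfying ¬item: {Refund, Select, Change}.
States satisfying A[empty → item U ¬item]: {Refund, Select, Change}.
States satisfying item → empty: {Refund, Select, Change}.
States satisfying AX (item → empty): {Select}.
States satisfying A[empty → item U ¬item] ∨ AX (item → empty): {Refund, Select, Change}.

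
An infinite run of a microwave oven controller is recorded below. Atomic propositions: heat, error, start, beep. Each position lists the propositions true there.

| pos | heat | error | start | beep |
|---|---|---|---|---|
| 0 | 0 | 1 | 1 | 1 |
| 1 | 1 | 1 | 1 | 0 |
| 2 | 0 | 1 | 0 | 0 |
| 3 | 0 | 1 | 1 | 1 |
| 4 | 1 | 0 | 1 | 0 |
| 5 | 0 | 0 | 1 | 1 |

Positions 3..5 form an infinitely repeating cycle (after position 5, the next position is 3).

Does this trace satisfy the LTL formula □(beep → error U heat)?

Does not hold

beep → error U heat must hold at every position from 0 onward. It fails at position 5, so □(beep → error U heat) is false.
Positions where beep holds: 0, 3, 5.
Check error U heat at each: 0→ok, 3→ok, 5→fails.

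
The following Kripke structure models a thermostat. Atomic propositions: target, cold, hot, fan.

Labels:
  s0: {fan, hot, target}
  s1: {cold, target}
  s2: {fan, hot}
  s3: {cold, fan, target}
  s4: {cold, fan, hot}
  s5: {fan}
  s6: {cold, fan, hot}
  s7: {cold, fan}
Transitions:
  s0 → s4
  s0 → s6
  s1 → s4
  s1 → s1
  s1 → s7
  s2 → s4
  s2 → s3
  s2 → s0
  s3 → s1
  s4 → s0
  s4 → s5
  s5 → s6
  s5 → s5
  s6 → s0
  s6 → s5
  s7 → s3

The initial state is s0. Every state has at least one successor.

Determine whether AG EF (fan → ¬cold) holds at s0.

States satisfying EF (fan → ¬cold): {s0, s1, s2, s3, s4, s5, s6, s7}.
States satisfying AG EF (fan → ¬cold): {s0, s1, s2, s3, s4, s5, s6, s7}.
Every state reachable from s0 satisfies EF (fan → ¬cold).
s0 ∈ Sat(AG EF (fan → ¬cold)).

Holds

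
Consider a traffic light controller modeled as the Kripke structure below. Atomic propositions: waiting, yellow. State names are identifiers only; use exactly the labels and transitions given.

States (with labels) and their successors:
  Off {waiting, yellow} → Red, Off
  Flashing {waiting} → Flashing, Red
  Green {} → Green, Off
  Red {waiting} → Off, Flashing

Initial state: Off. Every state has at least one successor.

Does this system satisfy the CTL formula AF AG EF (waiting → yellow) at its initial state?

Holds

States satisfying AG EF (waiting → yellow): {Off, Flashing, Green, Red}.
States satisfying AF AG EF (waiting → yellow): {Off, Flashing, Green, Red}.
Off ∈ Sat(AF AG EF (waiting → yellow)).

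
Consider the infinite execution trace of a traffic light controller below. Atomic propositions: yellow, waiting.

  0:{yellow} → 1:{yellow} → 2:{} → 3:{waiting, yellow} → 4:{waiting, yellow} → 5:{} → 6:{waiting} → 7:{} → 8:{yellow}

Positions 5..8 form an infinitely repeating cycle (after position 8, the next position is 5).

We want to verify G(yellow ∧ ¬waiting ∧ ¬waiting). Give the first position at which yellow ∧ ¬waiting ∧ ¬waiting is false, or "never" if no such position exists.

2

Check yellow ∧ ¬waiting ∧ ¬waiting at each position in order: 0 ✓, 1 ✓.
At position 2 the labels are {}, so yellow ∧ ¬waiting ∧ ¬waiting is false there. This is the first violation.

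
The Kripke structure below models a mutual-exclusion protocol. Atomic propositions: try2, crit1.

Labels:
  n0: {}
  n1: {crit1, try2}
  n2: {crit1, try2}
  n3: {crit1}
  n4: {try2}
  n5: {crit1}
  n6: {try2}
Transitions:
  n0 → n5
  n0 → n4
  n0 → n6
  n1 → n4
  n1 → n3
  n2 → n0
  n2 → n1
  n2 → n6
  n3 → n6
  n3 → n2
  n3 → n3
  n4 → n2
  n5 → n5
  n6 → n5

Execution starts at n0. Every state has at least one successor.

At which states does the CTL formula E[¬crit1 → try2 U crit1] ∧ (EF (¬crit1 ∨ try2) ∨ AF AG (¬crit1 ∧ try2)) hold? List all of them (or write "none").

States satisfying ¬crit1 → try2: {n1, n2, n3, n4, n5, n6}.
States satisfying crit1: {n1, n2, n3, n5}.
States satisfying E[¬crit1 → try2 U crit1]: {n1, n2, n3, n4, n5, n6}.
States satisfying ¬crit1 ∨ try2: {n0, n1, n2, n4, n6}.
States satisfying EF (¬crit1 ∨ try2): {n0, n1, n2, n3, n4, n6}.
States satisfying AG (¬crit1 ∧ try2): ∅.
States satisfying AF AG (¬crit1 ∧ try2): ∅.
States satisfying EF (¬crit1 ∨ try2) ∨ AF AG (¬crit1 ∧ try2): {n0, n1, n2, n3, n4, n6}.
States satisfying E[¬crit1 → try2 U crit1] ∧ (EF (¬crit1 ∨ try2) ∨ AF AG (¬crit1 ∧ try2)): {n1, n2, n3, n4, n6}.

{n1, n2, n3, n4, n6}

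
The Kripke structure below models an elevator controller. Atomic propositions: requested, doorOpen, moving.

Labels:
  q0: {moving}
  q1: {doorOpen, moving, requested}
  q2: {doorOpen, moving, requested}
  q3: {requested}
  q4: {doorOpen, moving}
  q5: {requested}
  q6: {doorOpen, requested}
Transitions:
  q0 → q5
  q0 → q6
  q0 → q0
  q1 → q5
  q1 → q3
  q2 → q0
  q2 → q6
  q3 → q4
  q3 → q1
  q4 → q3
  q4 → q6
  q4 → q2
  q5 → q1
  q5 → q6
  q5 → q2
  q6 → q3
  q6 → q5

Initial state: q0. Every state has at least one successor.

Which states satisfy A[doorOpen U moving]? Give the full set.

States satisfying doorOpen: {q1, q2, q4, q6}.
States satisfying moving: {q0, q1, q2, q4}.
States satisfying A[doorOpen U moving]: {q0, q1, q2, q4}.

{q0, q1, q2, q4}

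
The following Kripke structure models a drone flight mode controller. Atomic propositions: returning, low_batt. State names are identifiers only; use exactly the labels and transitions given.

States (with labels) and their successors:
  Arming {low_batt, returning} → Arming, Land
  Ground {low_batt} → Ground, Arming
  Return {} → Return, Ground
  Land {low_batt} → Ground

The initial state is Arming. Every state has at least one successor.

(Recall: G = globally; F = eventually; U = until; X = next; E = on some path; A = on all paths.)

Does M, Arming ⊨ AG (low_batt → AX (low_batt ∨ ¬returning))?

States satisfying low_batt → AX (low_batt ∨ ¬returning): {Arming, Ground, Return, Land}.
States satisfying AG (low_batt → AX (low_batt ∨ ¬returning)): {Arming, Ground, Return, Land}.
Every state reachable from Arming satisfies low_batt → AX (low_batt ∨ ¬returning).
Arming ∈ Sat(AG (low_batt → AX (low_batt ∨ ¬returning))).

Holds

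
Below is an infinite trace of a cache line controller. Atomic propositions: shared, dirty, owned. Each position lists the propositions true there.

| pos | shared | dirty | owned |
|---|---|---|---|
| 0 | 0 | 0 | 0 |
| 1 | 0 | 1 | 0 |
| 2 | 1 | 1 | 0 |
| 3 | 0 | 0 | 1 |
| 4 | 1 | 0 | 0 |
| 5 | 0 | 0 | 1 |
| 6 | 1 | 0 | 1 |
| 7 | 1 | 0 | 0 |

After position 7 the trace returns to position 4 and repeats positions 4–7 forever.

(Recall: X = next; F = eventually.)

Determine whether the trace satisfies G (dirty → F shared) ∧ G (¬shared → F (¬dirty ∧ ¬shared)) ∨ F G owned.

Holds

G owned is false at every position 0..7, so it never becomes true and F G owned fails.
At position 0: G (dirty → F shared) ∧ G (¬shared → F (¬dirty ∧ ¬shared)) is true; F G owned is false; so G (dirty → F shared) ∧ G (¬shared → F (¬dirty ∧ ¬shared)) ∨ F G owned is true.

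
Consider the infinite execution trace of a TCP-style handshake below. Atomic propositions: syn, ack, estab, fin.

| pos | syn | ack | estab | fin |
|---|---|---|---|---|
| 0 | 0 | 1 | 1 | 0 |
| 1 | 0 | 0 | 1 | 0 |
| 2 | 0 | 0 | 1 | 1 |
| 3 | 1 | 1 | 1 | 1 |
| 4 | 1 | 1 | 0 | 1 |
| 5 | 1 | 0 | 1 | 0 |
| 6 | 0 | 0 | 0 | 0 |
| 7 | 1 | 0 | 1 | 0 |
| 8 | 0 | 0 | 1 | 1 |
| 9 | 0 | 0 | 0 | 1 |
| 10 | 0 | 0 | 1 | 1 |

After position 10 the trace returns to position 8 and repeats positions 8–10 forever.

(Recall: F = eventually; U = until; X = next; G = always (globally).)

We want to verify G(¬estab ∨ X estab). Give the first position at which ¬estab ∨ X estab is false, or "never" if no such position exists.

Check ¬estab ∨ X estab at each position in order: 0 ✓, 1 ✓, 2 ✓.
At position 3 the labels are {ack, estab, fin, syn} and the next position 4 has {ack, fin, syn}, so ¬estab ∨ X estab is false there. This is the first violation.

3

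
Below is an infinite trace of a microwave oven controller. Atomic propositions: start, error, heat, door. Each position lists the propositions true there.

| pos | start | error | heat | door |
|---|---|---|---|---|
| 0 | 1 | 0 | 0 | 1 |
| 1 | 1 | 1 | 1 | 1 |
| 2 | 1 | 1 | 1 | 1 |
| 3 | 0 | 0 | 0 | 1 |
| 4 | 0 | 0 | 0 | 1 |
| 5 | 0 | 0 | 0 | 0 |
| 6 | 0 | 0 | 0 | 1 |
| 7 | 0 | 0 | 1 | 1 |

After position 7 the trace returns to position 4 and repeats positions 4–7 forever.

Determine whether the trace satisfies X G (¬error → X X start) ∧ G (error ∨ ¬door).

Violated

The position after 0 is 1; G (¬error → X X start) is false there.
error ∨ ¬door must hold at every position from 0 onward. It fails at position 0, so G (error ∨ ¬door) is false.
At position 0: X G (¬error → X X start) is false; G (error ∨ ¬door) is false; so X G (¬error → X X start) ∧ G (error ∨ ¬door) is false.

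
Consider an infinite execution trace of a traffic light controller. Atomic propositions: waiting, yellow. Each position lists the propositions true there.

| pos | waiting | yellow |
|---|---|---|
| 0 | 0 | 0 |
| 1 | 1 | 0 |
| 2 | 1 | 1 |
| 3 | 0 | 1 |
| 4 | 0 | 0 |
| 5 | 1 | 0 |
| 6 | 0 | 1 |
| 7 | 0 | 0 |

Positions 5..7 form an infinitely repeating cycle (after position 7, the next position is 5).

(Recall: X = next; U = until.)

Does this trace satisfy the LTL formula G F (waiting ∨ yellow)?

F (waiting ∨ yellow) holds at every position 0..7, and those are all positions ever visited, so G F (waiting ∨ yellow) holds.

Satisfied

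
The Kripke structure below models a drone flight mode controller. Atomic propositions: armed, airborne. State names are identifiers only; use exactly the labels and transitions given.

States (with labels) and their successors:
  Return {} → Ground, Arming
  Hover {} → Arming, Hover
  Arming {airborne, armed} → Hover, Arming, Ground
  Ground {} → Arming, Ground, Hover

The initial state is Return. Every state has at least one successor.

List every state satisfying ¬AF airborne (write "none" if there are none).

States satisfying airborne: {Arming}.
States satisfying AF airborne: {Arming}.
States satisfying ¬AF airborne: {Return, Hover, Ground}.

{Return, Hover, Ground}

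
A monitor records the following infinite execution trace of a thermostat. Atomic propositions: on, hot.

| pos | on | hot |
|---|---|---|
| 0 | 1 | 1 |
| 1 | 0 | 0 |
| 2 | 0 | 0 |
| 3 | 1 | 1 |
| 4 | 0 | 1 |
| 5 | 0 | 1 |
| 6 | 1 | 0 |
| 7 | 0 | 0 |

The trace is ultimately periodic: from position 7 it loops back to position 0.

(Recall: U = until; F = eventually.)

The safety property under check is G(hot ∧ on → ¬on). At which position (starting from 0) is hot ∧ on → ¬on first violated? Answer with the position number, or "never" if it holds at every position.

At position 0 the labels are {hot, on}, so hot ∧ on → ¬on is false there. This is the first violation.

0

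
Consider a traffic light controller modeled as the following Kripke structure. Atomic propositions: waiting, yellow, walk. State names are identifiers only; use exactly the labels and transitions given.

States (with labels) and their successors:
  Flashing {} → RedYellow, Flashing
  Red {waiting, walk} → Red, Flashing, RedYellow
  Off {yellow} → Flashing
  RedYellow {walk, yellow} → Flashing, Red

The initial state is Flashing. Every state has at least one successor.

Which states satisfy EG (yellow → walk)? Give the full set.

{Flashing, Red, RedYellow}

States satisfying yellow → walk: {Flashing, Red, RedYellow}.
States satisfying EG (yellow → walk): {Flashing, Red, RedYellow}.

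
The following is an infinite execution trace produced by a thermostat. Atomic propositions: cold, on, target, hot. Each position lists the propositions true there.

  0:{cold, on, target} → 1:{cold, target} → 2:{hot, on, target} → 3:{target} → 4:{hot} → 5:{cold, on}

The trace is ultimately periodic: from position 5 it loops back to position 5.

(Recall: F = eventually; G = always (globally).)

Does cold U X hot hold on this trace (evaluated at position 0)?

Yes

Walking from position 0: X hot first holds at position 1, and cold holds at every earlier position along the way, so cold U X hot holds.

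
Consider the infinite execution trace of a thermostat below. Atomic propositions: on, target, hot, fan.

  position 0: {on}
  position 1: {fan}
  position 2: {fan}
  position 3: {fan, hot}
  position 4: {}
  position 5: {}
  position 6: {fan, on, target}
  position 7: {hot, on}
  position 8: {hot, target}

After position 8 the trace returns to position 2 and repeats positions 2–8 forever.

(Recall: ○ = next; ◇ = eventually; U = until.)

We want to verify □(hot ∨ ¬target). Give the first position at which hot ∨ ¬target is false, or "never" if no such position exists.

6

Check hot ∨ ¬target at each position in order: 0 ✓, 1 ✓, 2 ✓, 3 ✓, 4 ✓, 5 ✓.
At position 6 the labels are {fan, on, target}, so hot ∨ ¬target is false there. This is the first violation.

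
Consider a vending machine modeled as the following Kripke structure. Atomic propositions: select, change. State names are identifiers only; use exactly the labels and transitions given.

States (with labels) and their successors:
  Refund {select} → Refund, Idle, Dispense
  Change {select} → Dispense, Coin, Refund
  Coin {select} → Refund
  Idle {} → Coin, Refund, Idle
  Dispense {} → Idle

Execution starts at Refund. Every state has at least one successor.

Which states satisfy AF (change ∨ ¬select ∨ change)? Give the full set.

{Idle, Dispense}

States satisfying change ∨ ¬select ∨ change: {Idle, Dispense}.
States satisfying AF (change ∨ ¬select ∨ change): {Idle, Dispense}.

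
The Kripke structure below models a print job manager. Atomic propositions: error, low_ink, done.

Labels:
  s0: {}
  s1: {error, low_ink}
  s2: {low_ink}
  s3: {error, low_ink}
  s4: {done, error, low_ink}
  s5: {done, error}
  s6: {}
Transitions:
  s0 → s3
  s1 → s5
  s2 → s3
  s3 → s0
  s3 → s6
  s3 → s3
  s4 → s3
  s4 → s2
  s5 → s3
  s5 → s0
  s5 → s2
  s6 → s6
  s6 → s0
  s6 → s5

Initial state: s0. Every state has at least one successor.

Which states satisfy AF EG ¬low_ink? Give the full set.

States satisfying EG ¬low_ink: {s6}.
States satisfying AF EG ¬low_ink: {s6}.

{s6}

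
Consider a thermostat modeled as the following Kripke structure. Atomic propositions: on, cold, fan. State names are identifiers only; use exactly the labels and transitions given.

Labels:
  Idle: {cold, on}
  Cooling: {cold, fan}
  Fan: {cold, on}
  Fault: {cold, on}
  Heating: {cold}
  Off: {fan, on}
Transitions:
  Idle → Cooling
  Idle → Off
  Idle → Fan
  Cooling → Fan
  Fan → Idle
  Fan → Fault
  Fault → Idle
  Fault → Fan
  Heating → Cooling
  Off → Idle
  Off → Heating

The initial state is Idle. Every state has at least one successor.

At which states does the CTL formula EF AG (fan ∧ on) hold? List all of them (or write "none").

none

States satisfying AG (fan ∧ on): ∅.
States satisfying EF AG (fan ∧ on): ∅.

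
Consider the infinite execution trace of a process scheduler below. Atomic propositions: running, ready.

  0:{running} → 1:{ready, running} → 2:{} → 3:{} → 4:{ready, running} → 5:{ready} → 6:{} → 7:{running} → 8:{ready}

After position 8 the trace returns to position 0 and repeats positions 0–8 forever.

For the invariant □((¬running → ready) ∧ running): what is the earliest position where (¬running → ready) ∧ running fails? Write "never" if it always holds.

Check (¬running → ready) ∧ running at each position in order: 0 ✓, 1 ✓.
At position 2 the labels are {}, so (¬running → ready) ∧ running is false there. This is the first violation.

2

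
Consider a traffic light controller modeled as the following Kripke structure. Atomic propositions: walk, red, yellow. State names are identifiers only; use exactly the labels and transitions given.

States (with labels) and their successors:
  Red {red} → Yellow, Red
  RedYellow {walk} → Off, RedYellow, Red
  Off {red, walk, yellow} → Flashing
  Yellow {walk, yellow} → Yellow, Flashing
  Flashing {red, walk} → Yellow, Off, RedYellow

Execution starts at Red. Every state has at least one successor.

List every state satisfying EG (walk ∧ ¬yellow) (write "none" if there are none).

States satisfying walk ∧ ¬yellow: {RedYellow, Flashing}.
States satisfying EG (walk ∧ ¬yellow): {RedYellow, Flashing}.

{RedYellow, Flashing}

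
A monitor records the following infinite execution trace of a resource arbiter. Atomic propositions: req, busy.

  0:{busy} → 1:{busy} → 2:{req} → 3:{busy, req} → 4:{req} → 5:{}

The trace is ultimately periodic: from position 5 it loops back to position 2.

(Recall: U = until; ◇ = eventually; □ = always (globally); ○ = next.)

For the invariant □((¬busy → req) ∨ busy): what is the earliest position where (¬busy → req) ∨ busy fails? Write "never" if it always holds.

5

Check (¬busy → req) ∨ busy at each position in order: 0 ✓, 1 ✓, 2 ✓, 3 ✓, 4 ✓.
At position 5 the labels are {}, so (¬busy → req) ∨ busy is false there. This is the first violation.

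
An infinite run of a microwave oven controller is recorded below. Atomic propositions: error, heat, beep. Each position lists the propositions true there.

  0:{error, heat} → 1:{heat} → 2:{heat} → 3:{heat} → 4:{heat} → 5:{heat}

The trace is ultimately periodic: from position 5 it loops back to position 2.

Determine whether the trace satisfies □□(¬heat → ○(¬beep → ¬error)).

Satisfied

□(¬heat → ○(¬beep → ¬error)) holds at every position 0..5, and those are all positions ever visited, so □□(¬heat → ○(¬beep → ¬error)) holds.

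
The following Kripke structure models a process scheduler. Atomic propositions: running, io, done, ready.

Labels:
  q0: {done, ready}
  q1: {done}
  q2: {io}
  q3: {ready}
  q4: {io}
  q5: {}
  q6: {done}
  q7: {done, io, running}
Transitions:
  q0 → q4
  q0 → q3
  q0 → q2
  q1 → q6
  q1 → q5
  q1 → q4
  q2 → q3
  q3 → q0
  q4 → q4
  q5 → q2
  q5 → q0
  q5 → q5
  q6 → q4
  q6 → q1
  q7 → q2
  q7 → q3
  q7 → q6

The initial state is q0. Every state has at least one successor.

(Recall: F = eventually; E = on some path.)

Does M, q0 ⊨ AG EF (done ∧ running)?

Violated

States satisfying EF (done ∧ running): {q7}.
States satisfying AG EF (done ∧ running): ∅.
q0 is reachable from q0 and violates EF (done ∧ running), so AG fails at q0.
q0 ∉ Sat(AG EF (done ∧ running)).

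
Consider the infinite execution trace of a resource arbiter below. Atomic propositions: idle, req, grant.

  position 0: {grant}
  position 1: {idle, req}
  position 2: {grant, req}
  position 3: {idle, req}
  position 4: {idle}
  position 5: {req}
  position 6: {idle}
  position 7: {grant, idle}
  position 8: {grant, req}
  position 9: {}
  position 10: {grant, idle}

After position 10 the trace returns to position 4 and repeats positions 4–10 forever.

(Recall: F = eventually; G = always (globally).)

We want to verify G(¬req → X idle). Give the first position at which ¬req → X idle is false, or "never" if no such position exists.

4

Check ¬req → X idle at each position in order: 0 ✓, 1 ✓, 2 ✓, 3 ✓.
At position 4 the labels are {idle} and the next position 5 has {req}, so ¬req → X idle is false there. This is the first violation.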